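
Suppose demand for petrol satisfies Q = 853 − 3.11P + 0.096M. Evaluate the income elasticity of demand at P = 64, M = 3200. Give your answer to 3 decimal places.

At P = 64, M = 3200: Q = 961.160.
Holding P constant, ∂Q/∂M = 0.096.
η_M = (∂Q/∂M)·(M/Q) = 0.096 × (3200/961.160) = 0.320.

0.320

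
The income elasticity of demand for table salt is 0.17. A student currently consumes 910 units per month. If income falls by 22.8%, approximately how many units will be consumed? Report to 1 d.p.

%ΔQ ≈ η × %ΔI = 0.17 × (-22.8%) = -3.876%.
New Q ≈ 910 × (1 − 0.03876) = 874.7.

874.7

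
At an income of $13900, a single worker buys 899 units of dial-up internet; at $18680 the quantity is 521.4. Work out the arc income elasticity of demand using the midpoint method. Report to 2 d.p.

ΔQ = 521.4 − 899 = -377.6; midpoint Q̄ = (899 + 521.4)/2 = 710.2.
ΔI = 18680 − 13900 = 4780; midpoint Ī = (13900 + 18680)/2 = 16290.
η = (ΔQ/Q̄) ÷ (ΔI/Ī) = (-377.6/710.2) ÷ (4780/16290) = -1.81.

-1.81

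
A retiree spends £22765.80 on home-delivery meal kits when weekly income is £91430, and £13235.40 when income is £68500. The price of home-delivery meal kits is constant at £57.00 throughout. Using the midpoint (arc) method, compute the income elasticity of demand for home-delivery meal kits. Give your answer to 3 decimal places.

With a constant price, Q₁ = 22765.80/57.00 = 399.400 and Q₂ = 13235.40/57.00 = 232.200 (equivalently, work directly with expenditure since P cancels).
Midpoint %ΔQ = (13235.40 − 22765.80)/18000.60 = -0.52945; midpoint %ΔI = (68500 − 91430)/79965 = -0.28675.
η = -0.52945 / -0.28675 = 1.846.

1.846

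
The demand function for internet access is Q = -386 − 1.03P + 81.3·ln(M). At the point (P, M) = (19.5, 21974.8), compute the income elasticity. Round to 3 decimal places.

0.200

At P = 19.5, M = 21974.8: Q = 406.724.
Holding P constant, ∂Q/∂M = 81.3/M = 0.00369969.
η_M = (∂Q/∂M)·(M/Q) = 0.00369969 × (21974.8/406.724) = 0.200.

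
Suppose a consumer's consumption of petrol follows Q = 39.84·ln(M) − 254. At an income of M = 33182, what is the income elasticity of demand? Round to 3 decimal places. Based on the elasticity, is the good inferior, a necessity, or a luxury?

At M = 33182: Q = 160.725.
dQ/dM = 39.84/M = 0.00120065 at this income.
η = (dQ/dM)·(M/Q) = 0.00120065 × (33182/160.725) = 0.248.
Since 0 < η < 1, the good is a necessity.

0.248 (necessity)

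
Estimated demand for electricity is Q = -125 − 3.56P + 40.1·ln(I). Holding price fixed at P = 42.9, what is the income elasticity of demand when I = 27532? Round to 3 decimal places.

0.303

At P = 42.9, I = 27532: Q = 132.222.
Holding P constant, ∂Q/∂I = 40.1/I = 0.00145649.
η_I = (∂Q/∂I)·(I/Q) = 0.00145649 × (27532/132.222) = 0.303.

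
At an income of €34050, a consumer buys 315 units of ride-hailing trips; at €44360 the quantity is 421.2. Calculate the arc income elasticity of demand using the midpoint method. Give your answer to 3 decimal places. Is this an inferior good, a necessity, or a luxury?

ΔQ = 421.2 − 315 = 106.2; midpoint Q̄ = (315 + 421.2)/2 = 368.1.
ΔI = 44360 − 34050 = 10310; midpoint Ī = (34050 + 44360)/2 = 39205.
η = (ΔQ/Q̄) ÷ (ΔI/Ī) = (106.2/368.1) ÷ (10310/39205) = 1.097.
η > 1 ⇒ luxury.

1.097 (luxury)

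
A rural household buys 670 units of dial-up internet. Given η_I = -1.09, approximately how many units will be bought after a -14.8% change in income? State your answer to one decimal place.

778.1

%ΔQ ≈ η × %ΔI = -1.09 × (-14.8%) = 16.132%.
New Q ≈ 670 × (1 + 0.16132) = 778.1.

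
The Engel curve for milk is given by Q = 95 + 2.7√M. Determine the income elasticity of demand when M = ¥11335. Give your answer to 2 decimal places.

0.38

At M = 11335: Q = 382.458.
dQ/dM = 2.7/(2√M) = 0.0126801 at this income.
η = (dQ/dM)·(M/Q) = 0.0126801 × (11335/382.458) = 0.38.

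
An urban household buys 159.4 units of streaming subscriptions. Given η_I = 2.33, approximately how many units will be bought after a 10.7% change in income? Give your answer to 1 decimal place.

%ΔQ ≈ η × %ΔI = 2.33 × 10.7% = 24.931%.
New Q ≈ 159.4 × (1 + 0.24931) = 199.1.

199.1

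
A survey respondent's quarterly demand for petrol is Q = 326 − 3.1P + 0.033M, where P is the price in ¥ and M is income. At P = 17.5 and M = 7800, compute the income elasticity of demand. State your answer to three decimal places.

At P = 17.5, M = 7800: Q = 529.150.
Holding P constant, ∂Q/∂M = 0.033.
η_M = (∂Q/∂M)·(M/Q) = 0.033 × (7800/529.150) = 0.486.

0.486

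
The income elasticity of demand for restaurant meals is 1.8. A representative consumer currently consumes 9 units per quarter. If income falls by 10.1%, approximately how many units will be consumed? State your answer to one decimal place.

%ΔQ ≈ η × %ΔI = 1.8 × (-10.1%) = -18.18%.
New Q ≈ 9 × (1 − 0.1818) = 7.4.

7.4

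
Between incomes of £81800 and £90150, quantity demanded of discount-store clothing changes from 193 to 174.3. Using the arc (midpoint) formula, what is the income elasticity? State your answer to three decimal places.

-1.048

ΔQ = 174.3 − 193 = -18.7; midpoint Q̄ = (193 + 174.3)/2 = 183.65.
ΔI = 90150 − 81800 = 8350; midpoint Ī = (81800 + 90150)/2 = 85975.
η = (ΔQ/Q̄) ÷ (ΔI/Ī) = (-18.7/183.65) ÷ (8350/85975) = -1.048.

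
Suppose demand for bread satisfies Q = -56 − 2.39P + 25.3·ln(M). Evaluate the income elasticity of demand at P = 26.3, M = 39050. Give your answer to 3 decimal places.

At P = 26.3, M = 39050: Q = 148.630.
Holding P constant, ∂Q/∂M = 25.3/M = 0.000647887.
η_M = (∂Q/∂M)·(M/Q) = 0.000647887 × (39050/148.630) = 0.170.

0.170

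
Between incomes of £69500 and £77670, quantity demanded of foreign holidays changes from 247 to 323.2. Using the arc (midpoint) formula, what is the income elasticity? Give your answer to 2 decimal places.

2.41

ΔQ = 323.2 − 247 = 76.2; midpoint Q̄ = (247 + 323.2)/2 = 285.1.
ΔI = 77670 − 69500 = 8170; midpoint Ī = (69500 + 77670)/2 = 73585.
η = (ΔQ/Q̄) ÷ (ΔI/Ī) = (76.2/285.1) ÷ (8170/73585) = 2.41.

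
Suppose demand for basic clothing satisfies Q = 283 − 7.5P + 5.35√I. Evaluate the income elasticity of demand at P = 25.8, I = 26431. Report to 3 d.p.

0.453

At P = 25.8, I = 26431: Q = 959.282.
Holding P constant, ∂Q/∂I = 5.35/(2√I) = 0.0164538.
η_I = (∂Q/∂I)·(I/Q) = 0.0164538 × (26431/959.282) = 0.453.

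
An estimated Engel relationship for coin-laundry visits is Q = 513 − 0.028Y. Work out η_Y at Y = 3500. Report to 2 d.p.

At Y = 3500: Q = 415.000.
dQ/dY = −0.028.
η = (dQ/dY)·(Y/Q) = -0.028 × (3500/415.000) = -0.24.

-0.24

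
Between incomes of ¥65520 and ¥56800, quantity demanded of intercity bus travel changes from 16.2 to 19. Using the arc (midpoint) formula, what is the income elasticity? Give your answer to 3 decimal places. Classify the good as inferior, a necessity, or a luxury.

-1.116 (inferior good)

ΔQ = 19 − 16.2 = 2.8; midpoint Q̄ = (16.2 + 19)/2 = 17.6.
ΔI = 56800 − 65520 = -8720; midpoint Ī = (65520 + 56800)/2 = 61160.
η = (ΔQ/Q̄) ÷ (ΔI/Ī) = (2.8/17.6) ÷ (-8720/61160) = -1.116.
η < 0 ⇒ inferior good.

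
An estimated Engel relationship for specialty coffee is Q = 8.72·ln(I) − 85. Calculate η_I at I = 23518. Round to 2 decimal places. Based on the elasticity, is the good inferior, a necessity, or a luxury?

3.15 (luxury)

At I = 23518: Q = 2.771.
dQ/dI = 8.72/I = 0.00037078 at this income.
η = (dQ/dI)·(I/Q) = 0.00037078 × (23518/2.771) = 3.15.
Since η > 1, the good is a luxury.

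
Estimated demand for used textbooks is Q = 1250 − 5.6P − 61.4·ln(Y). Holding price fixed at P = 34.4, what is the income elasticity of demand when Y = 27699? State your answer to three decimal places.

At P = 34.4, Y = 27699: Q = 429.290.
Holding P constant, ∂Q/∂Y = -61.4/Y = -0.00221669.
η_Y = (∂Q/∂Y)·(Y/Q) = -0.00221669 × (27699/429.290) = -0.143.

-0.143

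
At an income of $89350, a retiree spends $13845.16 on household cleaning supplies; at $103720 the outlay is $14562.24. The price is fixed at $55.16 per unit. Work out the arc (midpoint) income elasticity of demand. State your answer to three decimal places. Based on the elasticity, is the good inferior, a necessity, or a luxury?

With a constant price, Q₁ = 13845.16/55.16 = 251.000 and Q₂ = 14562.24/55.16 = 264.000 (equivalently, work directly with expenditure since P cancels).
Midpoint %ΔQ = (14562.24 − 13845.16)/14203.70 = 0.05049; midpoint %ΔI = (103720 − 89350)/96535 = 0.14886.
η = 0.05049 / 0.14886 = 0.339.
0 < η < 1 ⇒ necessity.

0.339 (necessity)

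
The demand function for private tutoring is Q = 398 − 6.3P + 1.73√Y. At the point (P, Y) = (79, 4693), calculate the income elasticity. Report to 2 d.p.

3.15

At P = 79, Y = 4693: Q = 18.814.
Holding P constant, ∂Q/∂Y = 1.73/(2√Y) = 0.0126267.
η_Y = (∂Q/∂Y)·(Y/Q) = 0.0126267 × (4693/18.814) = 3.15.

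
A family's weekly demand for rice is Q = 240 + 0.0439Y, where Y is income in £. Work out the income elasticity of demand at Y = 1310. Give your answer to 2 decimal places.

At Y = 1310: Q = 297.509.
dQ/dY = 0.0439.
η = (dQ/dY)·(Y/Q) = 0.0439 × (1310/297.509) = 0.19.

0.19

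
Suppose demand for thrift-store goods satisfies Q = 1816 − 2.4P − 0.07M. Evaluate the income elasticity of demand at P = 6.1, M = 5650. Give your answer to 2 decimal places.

At P = 6.1, M = 5650: Q = 1405.860.
Holding P constant, ∂Q/∂M = −0.07.
η_M = (∂Q/∂M)·(M/Q) = -0.07 × (5650/1405.860) = -0.28.

-0.28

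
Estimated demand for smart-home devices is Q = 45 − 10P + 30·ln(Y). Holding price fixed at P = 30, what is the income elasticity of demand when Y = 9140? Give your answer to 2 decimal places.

1.61

At P = 30, Y = 9140: Q = 18.612.
Holding P constant, ∂Q/∂Y = 30/Y = 0.00328228.
η_Y = (∂Q/∂Y)·(Y/Q) = 0.00328228 × (9140/18.612) = 1.61.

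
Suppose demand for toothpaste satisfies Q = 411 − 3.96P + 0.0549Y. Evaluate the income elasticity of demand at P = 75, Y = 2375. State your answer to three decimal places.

0.534

At P = 75, Y = 2375: Q = 244.388.
Holding P constant, ∂Q/∂Y = 0.0549.
η_Y = (∂Q/∂Y)·(Y/Q) = 0.0549 × (2375/244.388) = 0.534.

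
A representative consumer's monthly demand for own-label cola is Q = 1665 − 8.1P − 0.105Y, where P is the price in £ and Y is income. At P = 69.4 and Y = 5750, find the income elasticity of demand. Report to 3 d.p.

At P = 69.4, Y = 5750: Q = 499.110.
Holding P constant, ∂Q/∂Y = −0.105.
η_Y = (∂Q/∂Y)·(Y/Q) = -0.105 × (5750/499.110) = -1.210.

-1.210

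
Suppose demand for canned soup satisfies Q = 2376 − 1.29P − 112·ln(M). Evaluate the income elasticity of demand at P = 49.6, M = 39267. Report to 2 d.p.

-0.10

At P = 49.6, M = 39267: Q = 1127.264.
Holding P constant, ∂Q/∂M = -112/M = -0.00285227.
η_M = (∂Q/∂M)·(M/Q) = -0.00285227 × (39267/1127.264) = -0.10.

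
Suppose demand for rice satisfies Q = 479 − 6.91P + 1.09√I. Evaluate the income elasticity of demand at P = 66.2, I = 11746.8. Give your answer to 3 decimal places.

At P = 66.2, I = 11746.8: Q = 139.695.
Holding P constant, ∂Q/∂I = 1.09/(2√I) = 0.00502848.
η_I = (∂Q/∂I)·(I/Q) = 0.00502848 × (11746.8/139.695) = 0.423.

0.423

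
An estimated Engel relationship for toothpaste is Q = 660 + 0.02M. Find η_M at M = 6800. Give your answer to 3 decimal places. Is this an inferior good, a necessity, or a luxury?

0.171 (necessity)

At M = 6800: Q = 796.000.
dQ/dM = 0.02.
η = (dQ/dM)·(M/Q) = 0.02 × (6800/796.000) = 0.171.
Since 0 < η < 1, the good is a necessity.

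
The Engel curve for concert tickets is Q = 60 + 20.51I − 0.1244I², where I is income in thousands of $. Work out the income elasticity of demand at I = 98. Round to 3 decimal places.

At I = 98: Q = 875.2424.
dQ/dI = 20.51 − 0.2488I = -3.87240.
η = (dQ/dI)·(I/Q) = -3.87240 × (98/875.2424) = -0.434.

-0.434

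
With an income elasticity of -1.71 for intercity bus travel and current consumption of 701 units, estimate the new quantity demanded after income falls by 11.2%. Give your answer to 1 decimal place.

835.3

%ΔQ ≈ η × %ΔI = -1.71 × (-11.2%) = 19.152%.
New Q ≈ 701 × (1 + 0.19152) = 835.3.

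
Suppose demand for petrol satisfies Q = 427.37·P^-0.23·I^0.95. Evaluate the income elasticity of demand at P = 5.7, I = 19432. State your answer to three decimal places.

For a multiplicative demand Q = A·P^α·I^β, the income elasticity is β everywhere.
Here β = 0.95, so η = 0.950.

0.950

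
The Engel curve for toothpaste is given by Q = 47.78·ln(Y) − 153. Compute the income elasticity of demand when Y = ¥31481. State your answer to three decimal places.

0.140

At Y = 31481: Q = 341.864.
dQ/dY = 47.78/Y = 0.00151774 at this income.
η = (dQ/dY)·(Y/Q) = 0.00151774 × (31481/341.864) = 0.140.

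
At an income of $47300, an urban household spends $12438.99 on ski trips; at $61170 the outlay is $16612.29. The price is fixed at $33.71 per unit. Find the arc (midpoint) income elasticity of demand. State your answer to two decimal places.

With a constant price, Q₁ = 12438.99/33.71 = 369.000 and Q₂ = 16612.29/33.71 = 492.800 (equivalently, work directly with expenditure since P cancels).
Midpoint %ΔQ = (16612.29 − 12438.99)/14525.64 = 0.28731; midpoint %ΔI = (61170 − 47300)/54235 = 0.25574.
η = 0.28731 / 0.25574 = 1.12.

1.12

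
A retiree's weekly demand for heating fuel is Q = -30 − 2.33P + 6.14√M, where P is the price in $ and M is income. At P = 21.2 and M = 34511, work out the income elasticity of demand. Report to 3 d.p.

0.537

At P = 21.2, M = 34511: Q = 1061.240.
Holding P constant, ∂Q/∂M = 6.14/(2√M) = 0.0165257.
η_M = (∂Q/∂M)·(M/Q) = 0.0165257 × (34511/1061.240) = 0.537.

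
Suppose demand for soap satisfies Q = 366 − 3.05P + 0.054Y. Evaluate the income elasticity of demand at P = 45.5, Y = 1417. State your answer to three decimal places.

0.252

At P = 45.5, Y = 1417: Q = 303.743.
Holding P constant, ∂Q/∂Y = 0.054.
η_Y = (∂Q/∂Y)·(Y/Q) = 0.054 × (1417/303.743) = 0.252.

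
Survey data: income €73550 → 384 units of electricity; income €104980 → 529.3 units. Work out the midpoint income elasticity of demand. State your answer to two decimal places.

0.90

ΔQ = 529.3 − 384 = 145.3; midpoint Q̄ = (384 + 529.3)/2 = 456.65.
ΔI = 104980 − 73550 = 31430; midpoint Ī = (73550 + 104980)/2 = 89265.
η = (ΔQ/Q̄) ÷ (ΔI/Ī) = (145.3/456.65) ÷ (31430/89265) = 0.90.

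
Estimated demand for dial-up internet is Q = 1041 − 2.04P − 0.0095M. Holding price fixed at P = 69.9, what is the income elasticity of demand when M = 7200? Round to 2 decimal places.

-0.08

At P = 69.9, M = 7200: Q = 830.004.
Holding P constant, ∂Q/∂M = −0.0095.
η_M = (∂Q/∂M)·(M/Q) = -0.0095 × (7200/830.004) = -0.08.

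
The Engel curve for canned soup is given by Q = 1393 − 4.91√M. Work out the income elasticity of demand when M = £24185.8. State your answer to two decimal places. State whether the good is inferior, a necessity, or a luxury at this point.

At M = 24185.8: Q = 629.407.
dQ/dM = -4.91/(2√M) = -0.015786 at this income.
η = (dQ/dM)·(M/Q) = -0.015786 × (24185.8/629.407) = -0.61.
Since η < 0, the good is an inferior good.

-0.61 (inferior good)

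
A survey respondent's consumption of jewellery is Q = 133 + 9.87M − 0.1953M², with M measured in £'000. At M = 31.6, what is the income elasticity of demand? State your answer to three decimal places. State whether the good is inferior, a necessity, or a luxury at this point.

At M = 31.6: Q = 249.8732.
dQ/dM = 9.87 − 0.3906M = -2.47296.
η = (dQ/dM)·(M/Q) = -2.47296 × (31.6/249.8732) = -0.313.
η < 0 ⇒ inferior good.

-0.313 (inferior good)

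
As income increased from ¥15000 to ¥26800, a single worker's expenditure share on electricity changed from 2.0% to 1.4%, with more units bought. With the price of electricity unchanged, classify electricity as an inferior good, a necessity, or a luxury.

necessity

Quantity rises but the budget share falls as income rises, so 0 < η < 1.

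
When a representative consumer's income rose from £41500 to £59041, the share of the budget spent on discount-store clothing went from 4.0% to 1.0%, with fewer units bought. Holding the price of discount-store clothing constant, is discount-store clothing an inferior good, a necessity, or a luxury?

inferior good

Quantity demanded falls as income rises, so η < 0.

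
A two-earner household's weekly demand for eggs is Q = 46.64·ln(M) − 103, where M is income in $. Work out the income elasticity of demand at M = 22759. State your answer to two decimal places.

At M = 22759: Q = 364.926.
dQ/dM = 46.64/M = 0.0020493 at this income.
η = (dQ/dM)·(M/Q) = 0.0020493 × (22759/364.926) = 0.13.

0.13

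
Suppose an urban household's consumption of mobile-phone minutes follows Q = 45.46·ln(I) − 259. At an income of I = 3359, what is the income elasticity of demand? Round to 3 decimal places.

0.413

At I = 3359: Q = 110.108.
dQ/dI = 45.46/I = 0.0135338 at this income.
η = (dQ/dI)·(I/Q) = 0.0135338 × (3359/110.108) = 0.413.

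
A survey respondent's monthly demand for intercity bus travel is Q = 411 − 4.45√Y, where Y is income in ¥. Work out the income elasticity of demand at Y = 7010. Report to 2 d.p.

-4.85

At Y = 7010: Q = 38.420.
dQ/dY = -4.45/(2√Y) = -0.0265749 at this income.
η = (dQ/dY)·(Y/Q) = -0.0265749 × (7010/38.420) = -4.85.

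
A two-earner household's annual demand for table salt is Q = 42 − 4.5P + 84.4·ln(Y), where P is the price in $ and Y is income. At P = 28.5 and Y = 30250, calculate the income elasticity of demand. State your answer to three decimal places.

At P = 28.5, Y = 30250: Q = 784.526.
Holding P constant, ∂Q/∂Y = 84.4/Y = 0.00279008.
η_Y = (∂Q/∂Y)·(Y/Q) = 0.00279008 × (30250/784.526) = 0.108.

0.108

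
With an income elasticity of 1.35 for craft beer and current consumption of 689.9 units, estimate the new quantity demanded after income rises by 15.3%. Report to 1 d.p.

%ΔQ ≈ η × %ΔI = 1.35 × 15.3% = 20.655%.
New Q ≈ 689.9 × (1 + 0.20655) = 832.4.

832.4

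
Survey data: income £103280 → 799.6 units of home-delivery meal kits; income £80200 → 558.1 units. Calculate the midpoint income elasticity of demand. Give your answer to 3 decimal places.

1.414

ΔQ = 558.1 − 799.6 = -241.5; midpoint Q̄ = (799.6 + 558.1)/2 = 678.85.
ΔI = 80200 − 103280 = -23080; midpoint Ī = (103280 + 80200)/2 = 91740.
η = (ΔQ/Q̄) ÷ (ΔI/Ī) = (-241.5/678.85) ÷ (-23080/91740) = 1.414.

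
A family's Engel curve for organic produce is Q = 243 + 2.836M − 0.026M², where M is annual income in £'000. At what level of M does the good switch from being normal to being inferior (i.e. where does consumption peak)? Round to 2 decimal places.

54.54

dQ/dM = 2.836 − 0.052M.
The good is inferior where dQ/dM < 0. Setting dQ/dM = 0 gives M = 2.836 / 0.052 = 54.54.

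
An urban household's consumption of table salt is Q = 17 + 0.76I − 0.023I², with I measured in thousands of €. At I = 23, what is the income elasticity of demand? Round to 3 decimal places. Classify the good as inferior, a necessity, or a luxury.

At I = 23: Q = 22.3130.
dQ/dI = 0.76 − 0.046I = -0.29800.
η = (dQ/dI)·(I/Q) = -0.29800 × (23/22.3130) = -0.307.
η < 0 ⇒ inferior good.

-0.307 (inferior good)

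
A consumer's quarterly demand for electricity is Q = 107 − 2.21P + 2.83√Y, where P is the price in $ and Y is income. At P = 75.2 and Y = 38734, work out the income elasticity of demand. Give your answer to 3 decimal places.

At P = 75.2, Y = 38734: Q = 497.779.
Holding P constant, ∂Q/∂Y = 2.83/(2√Y) = 0.00718969.
η_Y = (∂Q/∂Y)·(Y/Q) = 0.00718969 × (38734/497.779) = 0.559.

0.559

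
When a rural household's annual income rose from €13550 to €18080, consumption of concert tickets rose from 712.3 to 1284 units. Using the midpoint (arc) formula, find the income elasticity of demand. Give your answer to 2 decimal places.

ΔQ = 1284 − 712.3 = 571.7; midpoint Q̄ = (712.3 + 1284)/2 = 998.15.
ΔI = 18080 − 13550 = 4530; midpoint Ī = (13550 + 18080)/2 = 15815.
η = (ΔQ/Q̄) ÷ (ΔI/Ī) = (571.7/998.15) ÷ (4530/15815) = 2.00.

2.00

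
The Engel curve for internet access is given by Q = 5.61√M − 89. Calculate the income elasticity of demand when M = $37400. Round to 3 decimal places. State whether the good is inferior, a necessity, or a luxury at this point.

0.545 (necessity)

At M = 37400: Q = 995.922.
dQ/dM = 5.61/(2√M) = 0.0145043 at this income.
η = (dQ/dM)·(M/Q) = 0.0145043 × (37400/995.922) = 0.545.
Since 0 < η < 1, the good is a necessity.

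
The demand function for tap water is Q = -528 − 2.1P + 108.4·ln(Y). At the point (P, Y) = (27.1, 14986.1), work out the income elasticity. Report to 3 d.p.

0.237

At P = 27.1, Y = 14986.1: Q = 457.343.
Holding P constant, ∂Q/∂Y = 108.4/Y = 0.00723337.
η_Y = (∂Q/∂Y)·(Y/Q) = 0.00723337 × (14986.1/457.343) = 0.237.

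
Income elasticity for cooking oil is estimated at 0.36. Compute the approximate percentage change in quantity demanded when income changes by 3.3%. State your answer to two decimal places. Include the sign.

%ΔQ ≈ η × %ΔI = 0.36 × 3.3% = 1.19%.

1.19%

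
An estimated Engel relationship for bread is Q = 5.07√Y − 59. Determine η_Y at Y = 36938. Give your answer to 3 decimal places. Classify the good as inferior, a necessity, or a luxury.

At Y = 36938: Q = 915.417.
dQ/dY = 5.07/(2√Y) = 0.0131899 at this income.
η = (dQ/dY)·(Y/Q) = 0.0131899 × (36938/915.417) = 0.532.
Since 0 < η < 1, the good is a necessity.

0.532 (necessity)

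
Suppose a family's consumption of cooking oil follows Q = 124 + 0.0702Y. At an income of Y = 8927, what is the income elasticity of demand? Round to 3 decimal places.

At Y = 8927: Q = 750.675.
dQ/dY = 0.0702.
η = (dQ/dY)·(Y/Q) = 0.0702 × (8927/750.675) = 0.835.

0.835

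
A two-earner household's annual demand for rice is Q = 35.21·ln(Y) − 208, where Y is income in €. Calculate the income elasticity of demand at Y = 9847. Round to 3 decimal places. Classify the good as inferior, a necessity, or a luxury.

At Y = 9847: Q = 115.753.
dQ/dY = 35.21/Y = 0.00357571 at this income.
η = (dQ/dY)·(Y/Q) = 0.00357571 × (9847/115.753) = 0.304.
Since 0 < η < 1, the good is a necessity.

0.304 (necessity)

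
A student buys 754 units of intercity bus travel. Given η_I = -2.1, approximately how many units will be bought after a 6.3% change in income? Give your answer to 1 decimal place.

%ΔQ ≈ η × %ΔI = -2.1 × 6.3% = -13.23%.
New Q ≈ 754 × (1 − 0.1323) = 654.2.

654.2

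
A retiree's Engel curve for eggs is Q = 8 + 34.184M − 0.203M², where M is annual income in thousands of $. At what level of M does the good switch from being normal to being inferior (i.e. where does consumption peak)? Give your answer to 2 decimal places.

dQ/dM = 34.184 − 0.406M.
The good is inferior where dQ/dM < 0. Setting dQ/dM = 0 gives M = 34.184 / 0.406 = 84.20.

84.20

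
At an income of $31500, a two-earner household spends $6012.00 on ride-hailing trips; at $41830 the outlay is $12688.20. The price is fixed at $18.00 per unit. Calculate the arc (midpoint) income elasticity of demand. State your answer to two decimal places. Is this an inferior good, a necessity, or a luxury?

2.53 (luxury)

With a constant price, Q₁ = 6012.00/18.00 = 334.000 and Q₂ = 12688.20/18.00 = 704.900 (equivalently, work directly with expenditure since P cancels).
Midpoint %ΔQ = (12688.20 − 6012.00)/9350.10 = 0.71402; midpoint %ΔI = (41830 − 31500)/36665 = 0.28174.
η = 0.71402 / 0.28174 = 2.53.
η > 1 ⇒ luxury.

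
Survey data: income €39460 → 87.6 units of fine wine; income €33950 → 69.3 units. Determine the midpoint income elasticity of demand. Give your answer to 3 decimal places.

1.554

ΔQ = 69.3 − 87.6 = -18.3; midpoint Q̄ = (87.6 + 69.3)/2 = 78.45.
ΔI = 33950 − 39460 = -5510; midpoint Ī = (39460 + 33950)/2 = 36705.
η = (ΔQ/Q̄) ÷ (ΔI/Ī) = (-18.3/78.45) ÷ (-5510/36705) = 1.554.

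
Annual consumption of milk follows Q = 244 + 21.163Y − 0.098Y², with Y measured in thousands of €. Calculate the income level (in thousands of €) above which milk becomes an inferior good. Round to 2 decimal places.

dQ/dY = 21.163 − 0.196Y.
The good is inferior where dQ/dY < 0. Setting dQ/dY = 0 gives Y = 21.163 / 0.196 = 107.97.

107.97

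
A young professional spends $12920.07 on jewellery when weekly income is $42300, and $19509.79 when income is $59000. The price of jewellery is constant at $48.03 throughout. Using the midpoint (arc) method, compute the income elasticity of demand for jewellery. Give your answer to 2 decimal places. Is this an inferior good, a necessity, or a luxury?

1.23 (luxury)

With a constant price, Q₁ = 12920.07/48.03 = 269.000 and Q₂ = 19509.79/48.03 = 406.200 (equivalently, work directly with expenditure since P cancels).
Midpoint %ΔQ = (19509.79 − 12920.07)/16214.93 = 0.40640; midpoint %ΔI = (59000 − 42300)/50650 = 0.32971.
η = 0.40640 / 0.32971 = 1.23.
η > 1 ⇒ luxury.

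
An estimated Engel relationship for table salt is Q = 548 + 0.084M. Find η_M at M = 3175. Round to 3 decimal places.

At M = 3175: Q = 814.700.
dQ/dM = 0.084.
η = (dQ/dM)·(M/Q) = 0.084 × (3175/814.700) = 0.327.

0.327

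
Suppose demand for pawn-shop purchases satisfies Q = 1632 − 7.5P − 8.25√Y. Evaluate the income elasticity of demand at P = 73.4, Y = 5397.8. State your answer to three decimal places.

-0.638

At P = 73.4, Y = 5397.8: Q = 475.375.
Holding P constant, ∂Q/∂Y = -8.25/(2√Y) = -0.0561456.
η_Y = (∂Q/∂Y)·(Y/Q) = -0.0561456 × (5397.8/475.375) = -0.638.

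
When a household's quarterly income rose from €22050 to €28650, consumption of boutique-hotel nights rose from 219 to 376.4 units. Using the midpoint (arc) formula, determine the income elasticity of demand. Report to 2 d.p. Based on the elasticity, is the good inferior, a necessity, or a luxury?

ΔQ = 376.4 − 219 = 157.4; midpoint Q̄ = (219 + 376.4)/2 = 297.7.
ΔI = 28650 − 22050 = 6600; midpoint Ī = (22050 + 28650)/2 = 25350.
η = (ΔQ/Q̄) ÷ (ΔI/Ī) = (157.4/297.7) ÷ (6600/25350) = 2.03.
η > 1 ⇒ luxury.

2.03 (luxury)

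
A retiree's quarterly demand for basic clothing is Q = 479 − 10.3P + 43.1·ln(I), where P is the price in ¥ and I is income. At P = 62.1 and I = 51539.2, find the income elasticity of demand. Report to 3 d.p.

0.140

At P = 62.1, I = 51539.2: Q = 307.009.
Holding P constant, ∂Q/∂I = 43.1/I = 0.000836257.
η_I = (∂Q/∂I)·(I/Q) = 0.000836257 × (51539.2/307.009) = 0.140.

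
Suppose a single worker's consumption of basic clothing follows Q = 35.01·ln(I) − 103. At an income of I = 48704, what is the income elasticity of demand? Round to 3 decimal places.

At I = 48704: Q = 274.881.
dQ/dI = 35.01/I = 0.000718832 at this income.
η = (dQ/dI)·(I/Q) = 0.000718832 × (48704/274.881) = 0.127.

0.127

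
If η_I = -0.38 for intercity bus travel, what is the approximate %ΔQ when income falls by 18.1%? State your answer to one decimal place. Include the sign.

6.9%

%ΔQ ≈ η × %ΔI = -0.38 × (-18.1%) = 6.9%.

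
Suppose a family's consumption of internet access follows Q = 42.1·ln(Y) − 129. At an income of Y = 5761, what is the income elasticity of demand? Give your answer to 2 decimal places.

At Y = 5761: Q = 235.538.
dQ/dY = 42.1/Y = 0.00730776 at this income.
η = (dQ/dY)·(Y/Q) = 0.00730776 × (5761/235.538) = 0.18.

0.18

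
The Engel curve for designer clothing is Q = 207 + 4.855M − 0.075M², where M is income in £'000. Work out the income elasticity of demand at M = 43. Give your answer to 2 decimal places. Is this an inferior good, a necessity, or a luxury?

At M = 43: Q = 277.0900.
dQ/dM = 4.855 − 0.15M = -1.59500.
η = (dQ/dM)·(M/Q) = -1.59500 × (43/277.0900) = -0.25.
η < 0 ⇒ inferior good.

-0.25 (inferior good)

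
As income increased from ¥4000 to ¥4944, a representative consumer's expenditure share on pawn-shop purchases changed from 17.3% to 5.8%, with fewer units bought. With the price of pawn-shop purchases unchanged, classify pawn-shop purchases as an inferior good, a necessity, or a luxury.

inferior good

Quantity demanded falls as income rises, so η < 0.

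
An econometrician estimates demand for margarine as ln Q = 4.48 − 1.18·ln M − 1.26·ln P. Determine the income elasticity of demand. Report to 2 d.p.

In a log-linear demand, the coefficient on ln M is the income elasticity.
So η = -1.18.

-1.18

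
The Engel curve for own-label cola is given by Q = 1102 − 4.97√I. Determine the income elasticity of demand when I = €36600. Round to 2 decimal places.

-3.14

At I = 36600: Q = 151.183.
dQ/dI = -4.97/(2√I) = -0.0129893 at this income.
η = (dQ/dI)·(I/Q) = -0.0129893 × (36600/151.183) = -3.14.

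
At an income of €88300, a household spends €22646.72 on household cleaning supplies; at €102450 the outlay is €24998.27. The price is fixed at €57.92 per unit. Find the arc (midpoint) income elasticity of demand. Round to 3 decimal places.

With a constant price, Q₁ = 22646.72/57.92 = 391.000 and Q₂ = 24998.27/57.92 = 431.600 (equivalently, work directly with expenditure since P cancels).
Midpoint %ΔQ = (24998.27 − 22646.72)/23822.50 = 0.09871; midpoint %ΔI = (102450 − 88300)/95375 = 0.14836.
η = 0.09871 / 0.14836 = 0.665.

0.665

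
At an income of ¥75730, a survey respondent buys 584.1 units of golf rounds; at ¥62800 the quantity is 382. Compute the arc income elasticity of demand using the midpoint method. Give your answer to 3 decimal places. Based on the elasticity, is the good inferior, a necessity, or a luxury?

2.241 (luxury)

ΔQ = 382 − 584.1 = -202.1; midpoint Q̄ = (584.1 + 382)/2 = 483.05.
ΔI = 62800 − 75730 = -12930; midpoint Ī = (75730 + 62800)/2 = 69265.
η = (ΔQ/Q̄) ÷ (ΔI/Ī) = (-202.1/483.05) ÷ (-12930/69265) = 2.241.
η > 1 ⇒ luxury.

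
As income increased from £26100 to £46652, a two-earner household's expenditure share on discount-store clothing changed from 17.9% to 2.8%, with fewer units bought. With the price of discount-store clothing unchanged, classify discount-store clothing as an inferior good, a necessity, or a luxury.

Quantity demanded falls as income rises, so η < 0.

inferior good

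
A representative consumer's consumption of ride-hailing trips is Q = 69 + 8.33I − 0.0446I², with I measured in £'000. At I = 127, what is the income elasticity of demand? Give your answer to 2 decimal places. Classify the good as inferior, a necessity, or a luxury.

-0.93 (inferior good)

At I = 127: Q = 407.5566.
dQ/dI = 8.33 − 0.0892I = -2.99840.
η = (dQ/dI)·(I/Q) = -2.99840 × (127/407.5566) = -0.93.
η < 0 ⇒ inferior good.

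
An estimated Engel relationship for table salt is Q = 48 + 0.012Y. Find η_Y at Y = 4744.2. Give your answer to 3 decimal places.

0.543

At Y = 4744.2: Q = 104.930.
dQ/dY = 0.012.
η = (dQ/dY)·(Y/Q) = 0.012 × (4744.2/104.930) = 0.543.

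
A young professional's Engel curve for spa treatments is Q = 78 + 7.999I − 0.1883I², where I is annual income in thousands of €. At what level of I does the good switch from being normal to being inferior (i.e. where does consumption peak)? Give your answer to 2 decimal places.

21.24

dQ/dI = 7.999 − 0.3766I.
The good is inferior where dQ/dI < 0. Setting dQ/dI = 0 gives I = 7.999 / 0.3766 = 21.24.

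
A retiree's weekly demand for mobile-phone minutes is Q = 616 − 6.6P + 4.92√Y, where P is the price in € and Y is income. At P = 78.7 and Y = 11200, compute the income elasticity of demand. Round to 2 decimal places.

At P = 78.7, Y = 11200: Q = 617.264.
Holding P constant, ∂Q/∂Y = 4.92/(2√Y) = 0.0232448.
η_Y = (∂Q/∂Y)·(Y/Q) = 0.0232448 × (11200/617.264) = 0.42.

0.42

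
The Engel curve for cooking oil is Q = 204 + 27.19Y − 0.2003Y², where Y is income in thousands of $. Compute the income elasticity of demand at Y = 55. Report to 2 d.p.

At Y = 55: Q = 1093.5425.
dQ/dY = 27.19 − 0.4006Y = 5.15700.
η = (dQ/dY)·(Y/Q) = 5.15700 × (55/1093.5425) = 0.26.

0.26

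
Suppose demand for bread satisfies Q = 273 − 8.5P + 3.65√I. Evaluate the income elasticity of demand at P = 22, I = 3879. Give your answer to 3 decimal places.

0.363

At P = 22, I = 3879: Q = 313.328.
Holding P constant, ∂Q/∂I = 3.65/(2√I) = 0.0293024.
η_I = (∂Q/∂I)·(I/Q) = 0.0293024 × (3879/313.328) = 0.363.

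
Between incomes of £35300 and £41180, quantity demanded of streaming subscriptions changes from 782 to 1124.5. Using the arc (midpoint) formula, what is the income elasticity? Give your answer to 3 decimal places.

2.337

ΔQ = 1124.5 − 782 = 342.5; midpoint Q̄ = (782 + 1124.5)/2 = 953.25.
ΔI = 41180 − 35300 = 5880; midpoint Ī = (35300 + 41180)/2 = 38240.
η = (ΔQ/Q̄) ÷ (ΔI/Ī) = (342.5/953.25) ÷ (5880/38240) = 2.337.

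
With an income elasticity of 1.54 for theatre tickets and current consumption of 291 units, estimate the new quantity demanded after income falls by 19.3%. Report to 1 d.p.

204.5

%ΔQ ≈ η × %ΔI = 1.54 × (-19.3%) = -29.722%.
New Q ≈ 291 × (1 − 0.29722) = 204.5.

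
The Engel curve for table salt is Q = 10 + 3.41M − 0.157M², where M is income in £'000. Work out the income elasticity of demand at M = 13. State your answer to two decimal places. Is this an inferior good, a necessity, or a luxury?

At M = 13: Q = 27.7970.
dQ/dM = 3.41 − 0.314M = -0.67200.
η = (dQ/dM)·(M/Q) = -0.67200 × (13/27.7970) = -0.31.
η < 0 ⇒ inferior good.

-0.31 (inferior good)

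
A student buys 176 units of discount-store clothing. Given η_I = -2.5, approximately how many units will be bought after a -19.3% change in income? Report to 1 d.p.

%ΔQ ≈ η × %ΔI = -2.5 × (-19.3%) = 48.25%.
New Q ≈ 176 × (1 + 0.4825) = 260.9.

260.9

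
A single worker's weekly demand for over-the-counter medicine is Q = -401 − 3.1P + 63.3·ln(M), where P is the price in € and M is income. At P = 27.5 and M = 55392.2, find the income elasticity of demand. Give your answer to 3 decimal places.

At P = 27.5, M = 55392.2: Q = 205.125.
Holding P constant, ∂Q/∂M = 63.3/M = 0.00114276.
η_M = (∂Q/∂M)·(M/Q) = 0.00114276 × (55392.2/205.125) = 0.309.

0.309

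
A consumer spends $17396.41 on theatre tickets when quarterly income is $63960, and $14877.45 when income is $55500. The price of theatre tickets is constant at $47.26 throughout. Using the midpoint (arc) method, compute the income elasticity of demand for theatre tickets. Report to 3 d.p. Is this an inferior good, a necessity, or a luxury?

1.102 (luxury)

With a constant price, Q₁ = 17396.41/47.26 = 368.100 and Q₂ = 14877.45/47.26 = 314.800 (equivalently, work directly with expenditure since P cancels).
Midpoint %ΔQ = (14877.45 − 17396.41)/16136.93 = -0.15610; midpoint %ΔI = (55500 − 63960)/59730 = -0.14164.
η = -0.15610 / -0.14164 = 1.102.
η > 1 ⇒ luxury.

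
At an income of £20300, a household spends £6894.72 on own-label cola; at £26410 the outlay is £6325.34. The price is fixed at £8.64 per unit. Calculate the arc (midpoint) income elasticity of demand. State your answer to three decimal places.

With a constant price, Q₁ = 6894.72/8.64 = 798.000 and Q₂ = 6325.34/8.64 = 732.100 (equivalently, work directly with expenditure since P cancels).
Midpoint %ΔQ = (6325.34 − 6894.72)/6610.03 = -0.08614; midpoint %ΔI = (26410 − 20300)/23355 = 0.26161.
η = -0.08614 / 0.26161 = -0.329.

-0.329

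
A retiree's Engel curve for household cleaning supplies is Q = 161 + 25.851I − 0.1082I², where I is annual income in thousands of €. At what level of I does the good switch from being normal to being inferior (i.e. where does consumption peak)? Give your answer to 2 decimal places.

dQ/dI = 25.851 − 0.2164I.
The good is inferior where dQ/dI < 0. Setting dQ/dI = 0 gives I = 25.851 / 0.2164 = 119.46.

119.46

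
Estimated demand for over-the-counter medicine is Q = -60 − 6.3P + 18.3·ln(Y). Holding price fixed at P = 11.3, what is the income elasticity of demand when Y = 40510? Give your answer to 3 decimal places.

0.291

At P = 11.3, Y = 40510: Q = 62.960.
Holding P constant, ∂Q/∂Y = 18.3/Y = 0.00045174.
η_Y = (∂Q/∂Y)·(Y/Q) = 0.00045174 × (40510/62.960) = 0.291.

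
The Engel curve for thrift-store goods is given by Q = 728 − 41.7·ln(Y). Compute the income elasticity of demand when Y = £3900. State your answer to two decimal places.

At Y = 3900: Q = 383.194.
dQ/dY = -41.7/Y = -0.0106923 at this income.
η = (dQ/dY)·(Y/Q) = -0.0106923 × (3900/383.194) = -0.11.

-0.11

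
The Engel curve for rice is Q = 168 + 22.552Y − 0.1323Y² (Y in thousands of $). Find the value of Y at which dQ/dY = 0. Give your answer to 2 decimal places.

85.23

dQ/dY = 22.552 − 0.2646Y.
The good is inferior where dQ/dY < 0. Setting dQ/dY = 0 gives Y = 22.552 / 0.2646 = 85.23.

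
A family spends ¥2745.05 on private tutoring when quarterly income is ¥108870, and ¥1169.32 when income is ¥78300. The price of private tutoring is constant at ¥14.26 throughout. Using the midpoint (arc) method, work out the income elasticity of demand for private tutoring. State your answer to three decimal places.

2.465

With a constant price, Q₁ = 2745.05/14.26 = 192.500 and Q₂ = 1169.32/14.26 = 82.000 (equivalently, work directly with expenditure since P cancels).
Midpoint %ΔQ = (1169.32 − 2745.05)/1957.19 = -0.80510; midpoint %ΔI = (78300 − 108870)/93585 = -0.32665.
η = -0.80510 / -0.32665 = 2.465.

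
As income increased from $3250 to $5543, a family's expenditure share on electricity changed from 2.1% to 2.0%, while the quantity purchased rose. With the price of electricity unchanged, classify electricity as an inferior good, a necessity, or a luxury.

necessity

Quantity rises but the budget share falls as income rises, so 0 < η < 1.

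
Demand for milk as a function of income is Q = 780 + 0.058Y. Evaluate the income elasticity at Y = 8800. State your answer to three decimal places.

0.396

At Y = 8800: Q = 1290.400.
dQ/dY = 0.058.
η = (dQ/dY)·(Y/Q) = 0.058 × (8800/1290.400) = 0.396.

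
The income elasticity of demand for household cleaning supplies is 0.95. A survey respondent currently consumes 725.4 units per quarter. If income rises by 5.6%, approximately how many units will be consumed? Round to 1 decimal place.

%ΔQ ≈ η × %ΔI = 0.95 × 5.6% = 5.32%.
New Q ≈ 725.4 × (1 + 0.0532) = 764.0.

764.0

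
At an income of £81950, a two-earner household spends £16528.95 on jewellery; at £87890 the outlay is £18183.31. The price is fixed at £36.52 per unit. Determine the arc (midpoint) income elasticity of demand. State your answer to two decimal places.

1.36

With a constant price, Q₁ = 16528.95/36.52 = 452.600 and Q₂ = 18183.31/36.52 = 497.900 (equivalently, work directly with expenditure since P cancels).
Midpoint %ΔQ = (18183.31 − 16528.95)/17356.13 = 0.09532; midpoint %ΔI = (87890 − 81950)/84920 = 0.06995.
η = 0.09532 / 0.06995 = 1.36.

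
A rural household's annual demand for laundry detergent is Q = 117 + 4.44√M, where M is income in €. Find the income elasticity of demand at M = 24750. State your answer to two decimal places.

At M = 24750: Q = 815.507.
dQ/dM = 4.44/(2√M) = 0.0141112 at this income.
η = (dQ/dM)·(M/Q) = 0.0141112 × (24750/815.507) = 0.43.

0.43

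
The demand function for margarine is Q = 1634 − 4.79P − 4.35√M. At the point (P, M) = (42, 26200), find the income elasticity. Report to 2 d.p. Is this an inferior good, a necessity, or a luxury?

-0.48 (inferior good)

At P = 42, M = 26200: Q = 728.711.
Holding P constant, ∂Q/∂M = -4.35/(2√M) = -0.0134372.
η_M = (∂Q/∂M)·(M/Q) = -0.0134372 × (26200/728.711) = -0.48.
Since η < 0, this is an inferior good.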